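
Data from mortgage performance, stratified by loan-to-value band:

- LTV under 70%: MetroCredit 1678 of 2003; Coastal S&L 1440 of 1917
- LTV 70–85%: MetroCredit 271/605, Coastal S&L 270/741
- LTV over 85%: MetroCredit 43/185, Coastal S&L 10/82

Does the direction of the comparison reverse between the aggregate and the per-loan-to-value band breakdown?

LTV under 70%: MetroCredit 1678/2003 = 83.8%, Coastal S&L 1440/1917 = 75.1% → MetroCredit
LTV 70–85%: MetroCredit 271/605 = 44.8%, Coastal S&L 270/741 = 36.4% → MetroCredit
LTV over 85%: MetroCredit 43/185 = 23.2%, Coastal S&L 10/82 = 12.2% → MetroCredit
Overall: MetroCredit 1992/2793 = 71.3%, Coastal S&L 1720/2740 = 62.8% → MetroCredit
MetroCredit wins overall and in every loan-to-value group — no reversal.

No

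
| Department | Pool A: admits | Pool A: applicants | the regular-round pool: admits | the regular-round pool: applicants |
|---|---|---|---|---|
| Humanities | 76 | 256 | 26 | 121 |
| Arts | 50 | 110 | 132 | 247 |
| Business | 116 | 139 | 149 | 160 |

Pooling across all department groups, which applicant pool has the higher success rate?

Humanities: Pool A 76/256 = 29.7%, the regular-round pool 26/121 = 21.5% → Pool A
Arts: Pool A 50/110 = 45.5%, the regular-round pool 132/247 = 53.4% → the regular-round pool
Business: Pool A 116/139 = 83.5%, the regular-round pool 149/160 = 93.1% → the regular-round pool
Overall: Pool A 242/505 = 47.9%, the regular-round pool 307/528 = 58.1% → the regular-round pool
(Neither sweeps every department group, but the regular-round pool has the higher pooled rate.)

the regular-round pool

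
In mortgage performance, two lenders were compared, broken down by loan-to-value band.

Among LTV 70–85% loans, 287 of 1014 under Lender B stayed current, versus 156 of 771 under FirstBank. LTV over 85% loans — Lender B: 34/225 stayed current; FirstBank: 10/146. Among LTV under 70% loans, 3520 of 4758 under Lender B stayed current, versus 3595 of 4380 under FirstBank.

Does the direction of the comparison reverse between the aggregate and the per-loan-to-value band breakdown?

No

LTV 70–85%: Lender B 287/1014 = 28.3%, FirstBank 156/771 = 20.2% → Lender B
LTV over 85%: Lender B 34/225 = 15.1%, FirstBank 10/146 = 6.8% → Lender B
LTV under 70%: Lender B 3520/4758 = 74.0%, FirstBank 3595/4380 = 82.1% → FirstBank
Overall: Lender B 3841/5997 = 64.0%, FirstBank 3761/5297 = 71.0% → FirstBank
Neither sweeps: Lender B wins 2 of 3 groups, FirstBank wins 1. FirstBank wins overall but not every group — no Simpson reversal.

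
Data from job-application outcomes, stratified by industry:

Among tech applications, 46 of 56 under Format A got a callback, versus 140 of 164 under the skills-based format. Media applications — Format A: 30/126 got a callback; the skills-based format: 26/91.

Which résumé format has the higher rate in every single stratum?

the skills-based format

Tech: Format A 46/56 = 82.1%, the skills-based format 140/164 = 85.4% → the skills-based format
Media: Format A 30/126 = 23.8%, the skills-based format 26/91 = 28.6% → the skills-based format
The skills-based format has the higher rate in both groups.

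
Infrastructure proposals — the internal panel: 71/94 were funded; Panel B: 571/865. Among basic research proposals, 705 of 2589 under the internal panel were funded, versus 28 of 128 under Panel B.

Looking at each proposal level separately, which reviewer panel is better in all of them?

the internal panel

Infrastructure: the internal panel 71/94 = 75.5%, Panel B 571/865 = 66.0% → the internal panel
Basic research: the internal panel 705/2589 = 27.2%, Panel B 28/128 = 21.9% → the internal panel
The internal panel has the higher rate in both groups.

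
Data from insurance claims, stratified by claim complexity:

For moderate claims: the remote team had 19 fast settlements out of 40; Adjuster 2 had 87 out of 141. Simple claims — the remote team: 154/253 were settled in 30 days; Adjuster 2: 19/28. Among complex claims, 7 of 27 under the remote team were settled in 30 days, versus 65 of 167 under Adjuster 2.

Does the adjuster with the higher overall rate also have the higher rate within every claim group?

No

Moderate: the remote team 19/40 = 47.5%, Adjuster 2 87/141 = 61.7% → Adjuster 2
Simple: the remote team 154/253 = 60.9%, Adjuster 2 19/28 = 67.9% → Adjuster 2
Complex: the remote team 7/27 = 25.9%, Adjuster 2 65/167 = 38.9% → Adjuster 2
Overall: the remote team 180/320 = 56.2%, Adjuster 2 171/336 = 50.9% → the remote team
Adjuster 2 wins each claim group but the remote team wins overall — the comparison reverses. Adjuster 2's claims skew toward complex, which has a lower base rate.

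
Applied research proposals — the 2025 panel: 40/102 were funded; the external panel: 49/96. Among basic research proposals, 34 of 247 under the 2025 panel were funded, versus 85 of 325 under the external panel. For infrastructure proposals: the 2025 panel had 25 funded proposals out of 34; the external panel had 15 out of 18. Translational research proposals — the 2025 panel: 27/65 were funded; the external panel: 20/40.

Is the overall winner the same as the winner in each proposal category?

Applied research: the 2025 panel 40/102 = 39.2%, the external panel 49/96 = 51.0% → the external panel
Basic research: the 2025 panel 34/247 = 13.8%, the external panel 85/325 = 26.2% → the external panel
Infrastructure: the 2025 panel 25/34 = 73.5%, the external panel 15/18 = 83.3% → the external panel
Translational research: the 2025 panel 27/65 = 41.5%, the external panel 20/40 = 50.0% → the external panel
Overall: the 2025 panel 126/448 = 28.1%, the external panel 169/479 = 35.3% → the external panel
The external panel wins overall and in every proposal group — no reversal.

Yes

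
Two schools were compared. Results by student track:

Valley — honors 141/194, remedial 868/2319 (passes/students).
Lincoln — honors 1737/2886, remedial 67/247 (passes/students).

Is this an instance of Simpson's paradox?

Honors: Valley 141/194 = 72.7%, Lincoln 1737/2886 = 60.2% → Valley
Remedial: Valley 868/2319 = 37.4%, Lincoln 67/247 = 27.1% → Valley
Overall: Valley 1009/2513 = 40.2%, Lincoln 1804/3133 = 57.6% → Lincoln
Valley wins each student group but Lincoln wins overall — the comparison reverses. Valley's students skew toward remedial, which has a lower base rate.

Yes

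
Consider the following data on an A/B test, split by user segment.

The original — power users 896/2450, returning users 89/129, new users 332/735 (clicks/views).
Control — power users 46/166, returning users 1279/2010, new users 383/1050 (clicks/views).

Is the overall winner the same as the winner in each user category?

No

Power users: the original 896/2450 = 36.6%, Control 46/166 = 27.7% → the original
Returning users: the original 89/129 = 69.0%, Control 1279/2010 = 63.6% → the original
New users: the original 332/735 = 45.2%, Control 383/1050 = 36.5% → the original
Overall: the original 1317/3314 = 39.7%, Control 1708/3226 = 52.9% → Control
The original wins each user group but Control wins overall — the comparison reverses. The original's views skew toward power users, which has a lower base rate.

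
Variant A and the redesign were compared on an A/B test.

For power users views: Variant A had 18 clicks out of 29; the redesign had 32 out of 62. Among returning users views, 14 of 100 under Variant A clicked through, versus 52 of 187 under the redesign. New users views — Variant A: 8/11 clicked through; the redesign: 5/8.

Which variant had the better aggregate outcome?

the redesign

Power users: Variant A 18/29 = 62.1%, the redesign 32/62 = 51.6% → Variant A
Returning users: Variant A 14/100 = 14.0%, the redesign 52/187 = 27.8% → the redesign
New users: Variant A 8/11 = 72.7%, the redesign 5/8 = 62.5% → Variant A
Overall: Variant A 40/140 = 28.6%, the redesign 89/257 = 34.6% → the redesign
(Neither sweeps every user group, but the redesign has the higher pooled rate.)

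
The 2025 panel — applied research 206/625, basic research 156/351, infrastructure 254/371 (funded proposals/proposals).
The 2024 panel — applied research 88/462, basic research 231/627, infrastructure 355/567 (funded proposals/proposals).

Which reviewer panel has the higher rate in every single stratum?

Applied research: the 2025 panel 206/625 = 33.0%, the 2024 panel 88/462 = 19.0% → the 2025 panel
Basic research: the 2025 panel 156/351 = 44.4%, the 2024 panel 231/627 = 36.8% → the 2025 panel
Infrastructure: the 2025 panel 254/371 = 68.5%, the 2024 panel 355/567 = 62.6% → the 2025 panel
The 2025 panel has the higher rate in all 3 groups.

the 2025 panel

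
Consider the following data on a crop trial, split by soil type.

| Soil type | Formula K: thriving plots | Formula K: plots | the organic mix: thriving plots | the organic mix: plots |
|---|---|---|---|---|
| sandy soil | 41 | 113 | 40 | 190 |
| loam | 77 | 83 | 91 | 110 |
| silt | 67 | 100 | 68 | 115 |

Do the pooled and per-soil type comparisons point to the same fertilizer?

Yes

Sandy soil: Formula K 41/113 = 36.3%, the organic mix 40/190 = 21.1% → Formula K
Loam: Formula K 77/83 = 92.8%, the organic mix 91/110 = 82.7% → Formula K
Silt: Formula K 67/100 = 67.0%, the organic mix 68/115 = 59.1% → Formula K
Overall: Formula K 185/296 = 62.5%, the organic mix 199/415 = 48.0% → Formula K
Formula K wins overall and in every soil group — no reversal.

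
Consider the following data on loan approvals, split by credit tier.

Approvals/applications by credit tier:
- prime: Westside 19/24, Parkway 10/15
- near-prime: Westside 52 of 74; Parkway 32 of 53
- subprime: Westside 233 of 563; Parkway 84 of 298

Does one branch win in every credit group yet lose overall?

No

Prime: Westside 19/24 = 79.2%, Parkway 10/15 = 66.7% → Westside
Near-prime: Westside 52/74 = 70.3%, Parkway 32/53 = 60.4% → Westside
Subprime: Westside 233/563 = 41.4%, Parkway 84/298 = 28.2% → Westside
Overall: Westside 304/661 = 46.0%, Parkway 126/366 = 34.4% → Westside
Westside wins overall and in every credit group — no reversal.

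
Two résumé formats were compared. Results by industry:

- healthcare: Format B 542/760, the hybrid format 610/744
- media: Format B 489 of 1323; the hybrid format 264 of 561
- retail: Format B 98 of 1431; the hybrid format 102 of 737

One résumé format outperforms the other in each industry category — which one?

the hybrid format

Healthcare: Format B 542/760 = 71.3%, the hybrid format 610/744 = 82.0% → the hybrid format
Media: Format B 489/1323 = 37.0%, the hybrid format 264/561 = 47.1% → the hybrid format
Retail: Format B 98/1431 = 6.8%, the hybrid format 102/737 = 13.8% → the hybrid format
The hybrid format has the higher rate in all 3 groups.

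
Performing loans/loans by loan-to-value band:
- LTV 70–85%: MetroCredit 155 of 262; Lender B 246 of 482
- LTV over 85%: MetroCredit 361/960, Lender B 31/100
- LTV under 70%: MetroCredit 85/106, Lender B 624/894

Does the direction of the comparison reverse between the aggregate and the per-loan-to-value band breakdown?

Yes

LTV 70–85%: MetroCredit 155/262 = 59.2%, Lender B 246/482 = 51.0% → MetroCredit
LTV over 85%: MetroCredit 361/960 = 37.6%, Lender B 31/100 = 31.0% → MetroCredit
LTV under 70%: MetroCredit 85/106 = 80.2%, Lender B 624/894 = 69.8% → MetroCredit
Overall: MetroCredit 601/1328 = 45.3%, Lender B 901/1476 = 61.0% → Lender B
MetroCredit wins each loan-to-value group but Lender B wins overall — the comparison reverses. MetroCredit's loans skew toward LTV over 85%, which has a lower base rate.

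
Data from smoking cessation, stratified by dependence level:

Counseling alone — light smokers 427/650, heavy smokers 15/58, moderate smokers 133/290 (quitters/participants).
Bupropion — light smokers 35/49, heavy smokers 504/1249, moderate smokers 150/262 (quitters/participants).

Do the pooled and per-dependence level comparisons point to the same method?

Light smokers: counseling alone 427/650 = 65.7%, bupropion 35/49 = 71.4% → bupropion
Heavy smokers: counseling alone 15/58 = 25.9%, bupropion 504/1249 = 40.4% → bupropion
Moderate smokers: counseling alone 133/290 = 45.9%, bupropion 150/262 = 57.3% → bupropion
Overall: counseling alone 575/998 = 57.6%, bupropion 689/1560 = 44.2% → counseling alone
Bupropion wins each dependence group but counseling alone wins overall — the comparison reverses. Bupropion's participants skew toward heavy smokers, which has a lower base rate.

No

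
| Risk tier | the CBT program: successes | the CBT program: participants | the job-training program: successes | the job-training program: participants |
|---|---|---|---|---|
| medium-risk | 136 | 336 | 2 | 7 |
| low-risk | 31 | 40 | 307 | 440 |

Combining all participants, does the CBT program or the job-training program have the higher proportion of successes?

the job-training program

Medium-risk: the CBT program 136/336 = 40.5%, the job-training program 2/7 = 28.6% → the CBT program
Low-risk: the CBT program 31/40 = 77.5%, the job-training program 307/440 = 69.8% → the CBT program
Overall: the CBT program 167/376 = 44.4%, the job-training program 309/447 = 69.1% → the job-training program
(The CBT program wins every risk group but the job-training program wins overall — the CBT program's participants skew toward the low-rate medium-risk group.)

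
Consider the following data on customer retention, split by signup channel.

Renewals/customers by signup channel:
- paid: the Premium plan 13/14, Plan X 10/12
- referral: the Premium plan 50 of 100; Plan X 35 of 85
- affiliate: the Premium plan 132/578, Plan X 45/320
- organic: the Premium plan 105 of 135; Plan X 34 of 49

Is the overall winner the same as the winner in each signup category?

Yes

Paid: the Premium plan 13/14 = 92.9%, Plan X 10/12 = 83.3% → the Premium plan
Referral: the Premium plan 50/100 = 50.0%, Plan X 35/85 = 41.2% → the Premium plan
Affiliate: the Premium plan 132/578 = 22.8%, Plan X 45/320 = 14.1% → the Premium plan
Organic: the Premium plan 105/135 = 77.8%, Plan X 34/49 = 69.4% → the Premium plan
Overall: the Premium plan 300/827 = 36.3%, Plan X 124/466 = 26.6% → the Premium plan
The Premium plan wins overall and in every signup group — no reversal.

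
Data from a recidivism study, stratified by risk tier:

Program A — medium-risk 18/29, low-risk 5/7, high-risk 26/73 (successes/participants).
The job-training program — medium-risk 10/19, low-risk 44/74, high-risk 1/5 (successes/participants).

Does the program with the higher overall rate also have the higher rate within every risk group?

No

Medium-risk: Program A 18/29 = 62.1%, the job-training program 10/19 = 52.6% → Program A
Low-risk: Program A 5/7 = 71.4%, the job-training program 44/74 = 59.5% → Program A
High-risk: Program A 26/73 = 35.6%, the job-training program 1/5 = 20.0% → Program A
Overall: Program A 49/109 = 45.0%, the job-training program 55/98 = 56.1% → the job-training program
Program A wins each risk group but the job-training program wins overall — the comparison reverses. Program A's participants skew toward high-risk, which has a lower base rate.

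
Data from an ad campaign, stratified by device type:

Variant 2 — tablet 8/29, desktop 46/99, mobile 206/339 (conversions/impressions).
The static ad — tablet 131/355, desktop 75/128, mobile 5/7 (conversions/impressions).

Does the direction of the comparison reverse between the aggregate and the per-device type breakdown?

Yes

Tablet: Variant 2 8/29 = 27.6%, the static ad 131/355 = 36.9% → the static ad
Desktop: Variant 2 46/99 = 46.5%, the static ad 75/128 = 58.6% → the static ad
Mobile: Variant 2 206/339 = 60.8%, the static ad 5/7 = 71.4% → the static ad
Overall: Variant 2 260/467 = 55.7%, the static ad 211/490 = 43.1% → Variant 2
The static ad wins each device group but Variant 2 wins overall — the comparison reverses. The static ad's impressions skew toward tablet, which has a lower base rate.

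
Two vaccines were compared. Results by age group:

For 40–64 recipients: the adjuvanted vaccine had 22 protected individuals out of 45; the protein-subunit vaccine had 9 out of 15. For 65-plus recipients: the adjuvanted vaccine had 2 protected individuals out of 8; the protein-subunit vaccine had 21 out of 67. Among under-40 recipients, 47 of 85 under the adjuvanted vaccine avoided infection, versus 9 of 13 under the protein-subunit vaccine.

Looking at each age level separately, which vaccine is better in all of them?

40–64: the adjuvanted vaccine 22/45 = 48.9%, the protein-subunit vaccine 9/15 = 60.0% → the protein-subunit vaccine
65-plus: the adjuvanted vaccine 2/8 = 25.0%, the protein-subunit vaccine 21/67 = 31.3% → the protein-subunit vaccine
Under-40: the adjuvanted vaccine 47/85 = 55.3%, the protein-subunit vaccine 9/13 = 69.2% → the protein-subunit vaccine
The protein-subunit vaccine has the higher rate in all 3 groups.

the protein-subunit vaccine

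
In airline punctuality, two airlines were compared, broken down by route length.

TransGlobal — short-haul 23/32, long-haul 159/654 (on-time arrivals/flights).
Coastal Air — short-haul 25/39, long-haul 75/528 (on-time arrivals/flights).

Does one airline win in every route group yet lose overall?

No

Short-haul: TransGlobal 23/32 = 71.9%, Coastal Air 25/39 = 64.1% → TransGlobal
Long-haul: TransGlobal 159/654 = 24.3%, Coastal Air 75/528 = 14.2% → TransGlobal
Overall: TransGlobal 182/686 = 26.5%, Coastal Air 100/567 = 17.6% → TransGlobal
TransGlobal wins overall and in every route group — no reversal.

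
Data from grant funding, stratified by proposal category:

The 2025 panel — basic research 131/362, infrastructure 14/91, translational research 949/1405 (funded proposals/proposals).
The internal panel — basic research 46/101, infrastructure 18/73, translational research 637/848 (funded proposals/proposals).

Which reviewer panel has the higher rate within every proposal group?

Basic research: the 2025 panel 131/362 = 36.2%, the internal panel 46/101 = 45.5% → the internal panel
Infrastructure: the 2025 panel 14/91 = 15.4%, the internal panel 18/73 = 24.7% → the internal panel
Translational research: the 2025 panel 949/1405 = 67.5%, the internal panel 637/848 = 75.1% → the internal panel
The internal panel has the higher rate in all 3 groups.

the internal panel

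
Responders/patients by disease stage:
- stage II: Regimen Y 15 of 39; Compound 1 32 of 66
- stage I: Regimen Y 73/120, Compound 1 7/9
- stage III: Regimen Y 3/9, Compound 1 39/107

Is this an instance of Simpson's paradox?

Stage II: Regimen Y 15/39 = 38.5%, Compound 1 32/66 = 48.5% → Compound 1
Stage I: Regimen Y 73/120 = 60.8%, Compound 1 7/9 = 77.8% → Compound 1
Stage III: Regimen Y 3/9 = 33.3%, Compound 1 39/107 = 36.4% → Compound 1
Overall: Regimen Y 91/168 = 54.2%, Compound 1 78/182 = 42.9% → Regimen Y
Compound 1 wins each disease group but Regimen Y wins overall — the comparison reverses. Compound 1's patients skew toward stage III, which has a lower base rate.

Yes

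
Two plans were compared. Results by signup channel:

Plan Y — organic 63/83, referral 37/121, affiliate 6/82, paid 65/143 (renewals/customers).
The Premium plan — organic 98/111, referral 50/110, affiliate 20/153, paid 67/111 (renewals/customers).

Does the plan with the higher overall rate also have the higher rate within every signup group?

Organic: Plan Y 63/83 = 75.9%, the Premium plan 98/111 = 88.3% → the Premium plan
Referral: Plan Y 37/121 = 30.6%, the Premium plan 50/110 = 45.5% → the Premium plan
Affiliate: Plan Y 6/82 = 7.3%, the Premium plan 20/153 = 13.1% → the Premium plan
Paid: Plan Y 65/143 = 45.5%, the Premium plan 67/111 = 60.4% → the Premium plan
Overall: Plan Y 171/429 = 39.9%, the Premium plan 235/485 = 48.5% → the Premium plan
The Premium plan wins overall and in every signup group — no reversal.

Yes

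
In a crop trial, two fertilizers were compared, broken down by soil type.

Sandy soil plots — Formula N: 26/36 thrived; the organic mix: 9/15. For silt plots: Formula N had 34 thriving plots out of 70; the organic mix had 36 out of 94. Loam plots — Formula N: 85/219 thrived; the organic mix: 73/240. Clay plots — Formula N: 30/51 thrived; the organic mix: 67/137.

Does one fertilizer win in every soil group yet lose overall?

Sandy soil: Formula N 26/36 = 72.2%, the organic mix 9/15 = 60.0% → Formula N
Silt: Formula N 34/70 = 48.6%, the organic mix 36/94 = 38.3% → Formula N
Loam: Formula N 85/219 = 38.8%, the organic mix 73/240 = 30.4% → Formula N
Clay: Formula N 30/51 = 58.8%, the organic mix 67/137 = 48.9% → Formula N
Overall: Formula N 175/376 = 46.5%, the organic mix 185/486 = 38.1% → Formula N
Formula N wins overall and in every soil group — no reversal.

No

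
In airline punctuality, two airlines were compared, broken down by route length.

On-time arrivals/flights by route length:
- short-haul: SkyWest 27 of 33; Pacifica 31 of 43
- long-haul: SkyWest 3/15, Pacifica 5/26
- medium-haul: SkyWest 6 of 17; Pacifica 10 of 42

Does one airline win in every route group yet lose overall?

No

Short-haul: SkyWest 27/33 = 81.8%, Pacifica 31/43 = 72.1% → SkyWest
Long-haul: SkyWest 3/15 = 20.0%, Pacifica 5/26 = 19.2% → SkyWest
Medium-haul: SkyWest 6/17 = 35.3%, Pacifica 10/42 = 23.8% → SkyWest
Overall: SkyWest 36/65 = 55.4%, Pacifica 46/111 = 41.4% → SkyWest
SkyWest wins overall and in every route group — no reversal.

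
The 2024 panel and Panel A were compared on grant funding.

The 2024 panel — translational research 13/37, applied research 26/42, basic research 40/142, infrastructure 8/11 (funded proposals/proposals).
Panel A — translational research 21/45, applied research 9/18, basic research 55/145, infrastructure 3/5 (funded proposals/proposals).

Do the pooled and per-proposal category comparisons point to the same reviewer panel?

Translational research: the 2024 panel 13/37 = 35.1%, Panel A 21/45 = 46.7% → Panel A
Applied research: the 2024 panel 26/42 = 61.9%, Panel A 9/18 = 50.0% → the 2024 panel
Basic research: the 2024 panel 40/142 = 28.2%, Panel A 55/145 = 37.9% → Panel A
Infrastructure: the 2024 panel 8/11 = 72.7%, Panel A 3/5 = 60.0% → the 2024 panel
Overall: the 2024 panel 87/232 = 37.5%, Panel A 88/213 = 41.3% → Panel A
Neither sweeps: the 2024 panel wins 2 of 4 groups, Panel A wins 2. Panel A wins overall but not every group — no Simpson reversal.

No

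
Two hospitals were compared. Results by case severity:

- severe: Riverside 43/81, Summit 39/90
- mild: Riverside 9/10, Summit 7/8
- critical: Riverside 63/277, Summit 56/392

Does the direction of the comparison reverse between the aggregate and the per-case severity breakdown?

No

Severe: Riverside 43/81 = 53.1%, Summit 39/90 = 43.3% → Riverside
Mild: Riverside 9/10 = 90.0%, Summit 7/8 = 87.5% → Riverside
Critical: Riverside 63/277 = 22.7%, Summit 56/392 = 14.3% → Riverside
Overall: Riverside 115/368 = 31.2%, Summit 102/490 = 20.8% → Riverside
Riverside wins overall and in every case group — no reversal.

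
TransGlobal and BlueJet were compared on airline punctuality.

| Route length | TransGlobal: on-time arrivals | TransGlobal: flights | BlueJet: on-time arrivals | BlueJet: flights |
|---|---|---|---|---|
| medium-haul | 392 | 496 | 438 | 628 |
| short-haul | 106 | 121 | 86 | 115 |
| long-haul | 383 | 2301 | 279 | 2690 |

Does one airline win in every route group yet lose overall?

Medium-haul: TransGlobal 392/496 = 79.0%, BlueJet 438/628 = 69.7% → TransGlobal
Short-haul: TransGlobal 106/121 = 87.6%, BlueJet 86/115 = 74.8% → TransGlobal
Long-haul: TransGlobal 383/2301 = 16.6%, BlueJet 279/2690 = 10.4% → TransGlobal
Overall: TransGlobal 881/2918 = 30.2%, BlueJet 803/3433 = 23.4% → TransGlobal
TransGlobal wins overall and in every route group — no reversal.

No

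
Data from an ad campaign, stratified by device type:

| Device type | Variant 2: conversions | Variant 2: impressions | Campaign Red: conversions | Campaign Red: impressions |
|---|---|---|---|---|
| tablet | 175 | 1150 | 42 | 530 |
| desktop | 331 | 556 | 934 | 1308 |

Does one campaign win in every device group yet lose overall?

No

Tablet: Variant 2 175/1150 = 15.2%, Campaign Red 42/530 = 7.9% → Variant 2
Desktop: Variant 2 331/556 = 59.5%, Campaign Red 934/1308 = 71.4% → Campaign Red
Overall: Variant 2 506/1706 = 29.7%, Campaign Red 976/1838 = 53.1% → Campaign Red
Neither sweeps: Variant 2 wins 1 of 2 groups, Campaign Red wins 1. Campaign Red wins overall but not every group — no Simpson reversal.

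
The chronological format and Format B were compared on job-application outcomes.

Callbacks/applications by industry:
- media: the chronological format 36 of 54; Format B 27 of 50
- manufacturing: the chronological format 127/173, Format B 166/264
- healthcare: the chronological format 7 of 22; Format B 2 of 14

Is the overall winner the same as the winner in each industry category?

Media: the chronological format 36/54 = 66.7%, Format B 27/50 = 54.0% → the chronological format
Manufacturing: the chronological format 127/173 = 73.4%, Format B 166/264 = 62.9% → the chronological format
Healthcare: the chronological format 7/22 = 31.8%, Format B 2/14 = 14.3% → the chronological format
Overall: the chronological format 170/249 = 68.3%, Format B 195/328 = 59.5% → the chronological format
The chronological format wins overall and in every industry group — no reversal.

Yes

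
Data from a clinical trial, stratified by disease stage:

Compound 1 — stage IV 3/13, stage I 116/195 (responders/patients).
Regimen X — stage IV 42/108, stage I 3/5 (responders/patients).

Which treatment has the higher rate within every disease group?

Stage IV: Compound 1 3/13 = 23.1%, Regimen X 42/108 = 38.9% → Regimen X
Stage I: Compound 1 116/195 = 59.5%, Regimen X 3/5 = 60.0% → Regimen X
Regimen X has the higher rate in both groups.

Regimen X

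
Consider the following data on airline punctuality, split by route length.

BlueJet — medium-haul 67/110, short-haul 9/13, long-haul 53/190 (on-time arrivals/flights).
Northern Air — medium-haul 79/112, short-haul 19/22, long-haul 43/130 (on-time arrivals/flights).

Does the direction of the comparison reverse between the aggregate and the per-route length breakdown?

Medium-haul: BlueJet 67/110 = 60.9%, Northern Air 79/112 = 70.5% → Northern Air
Short-haul: BlueJet 9/13 = 69.2%, Northern Air 19/22 = 86.4% → Northern Air
Long-haul: BlueJet 53/190 = 27.9%, Northern Air 43/130 = 33.1% → Northern Air
Overall: BlueJet 129/313 = 41.2%, Northern Air 141/264 = 53.4% → Northern Air
Northern Air wins overall and in every route group — no reversal.

No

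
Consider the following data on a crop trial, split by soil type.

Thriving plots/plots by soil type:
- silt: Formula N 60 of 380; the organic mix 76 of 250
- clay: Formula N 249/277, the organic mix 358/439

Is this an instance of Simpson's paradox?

Silt: Formula N 60/380 = 15.8%, the organic mix 76/250 = 30.4% → the organic mix
Clay: Formula N 249/277 = 89.9%, the organic mix 358/439 = 81.5% → Formula N
Overall: Formula N 309/657 = 47.0%, the organic mix 434/689 = 63.0% → the organic mix
Neither sweeps: Formula N wins 1 of 2 groups, the organic mix wins 1. The organic mix wins overall but not every group — no Simpson reversal.

No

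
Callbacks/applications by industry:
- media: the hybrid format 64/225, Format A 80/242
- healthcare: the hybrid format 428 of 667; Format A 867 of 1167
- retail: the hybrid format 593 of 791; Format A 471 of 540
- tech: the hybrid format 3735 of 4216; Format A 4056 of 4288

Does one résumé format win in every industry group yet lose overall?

No

Media: the hybrid format 64/225 = 28.4%, Format A 80/242 = 33.1% → Format A
Healthcare: the hybrid format 428/667 = 64.2%, Format A 867/1167 = 74.3% → Format A
Retail: the hybrid format 593/791 = 75.0%, Format A 471/540 = 87.2% → Format A
Tech: the hybrid format 3735/4216 = 88.6%, Format A 4056/4288 = 94.6% → Format A
Overall: the hybrid format 4820/5899 = 81.7%, Format A 5474/6237 = 87.8% → Format A
Format A wins overall and in every industry group — no reversal.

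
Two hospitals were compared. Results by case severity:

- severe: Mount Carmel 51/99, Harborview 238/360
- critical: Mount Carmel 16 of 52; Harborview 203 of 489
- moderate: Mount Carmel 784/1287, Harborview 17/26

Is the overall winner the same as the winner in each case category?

Severe: Mount Carmel 51/99 = 51.5%, Harborview 238/360 = 66.1% → Harborview
Critical: Mount Carmel 16/52 = 30.8%, Harborview 203/489 = 41.5% → Harborview
Moderate: Mount Carmel 784/1287 = 60.9%, Harborview 17/26 = 65.4% → Harborview
Overall: Mount Carmel 851/1438 = 59.2%, Harborview 458/875 = 52.3% → Mount Carmel
Harborview wins each case group but Mount Carmel wins overall — the comparison reverses. Harborview's patients skew toward critical, which has a lower base rate.

No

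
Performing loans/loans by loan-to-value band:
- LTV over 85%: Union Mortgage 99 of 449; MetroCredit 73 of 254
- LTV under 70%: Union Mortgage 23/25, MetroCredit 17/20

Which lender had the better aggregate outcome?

LTV over 85%: Union Mortgage 99/449 = 22.0%, MetroCredit 73/254 = 28.7% → MetroCredit
LTV under 70%: Union Mortgage 23/25 = 92.0%, MetroCredit 17/20 = 85.0% → Union Mortgage
Overall: Union Mortgage 122/474 = 25.7%, MetroCredit 90/274 = 32.8% → MetroCredit
(Neither sweeps every loan-to-value group, but MetroCredit has the higher pooled rate.)

MetroCredit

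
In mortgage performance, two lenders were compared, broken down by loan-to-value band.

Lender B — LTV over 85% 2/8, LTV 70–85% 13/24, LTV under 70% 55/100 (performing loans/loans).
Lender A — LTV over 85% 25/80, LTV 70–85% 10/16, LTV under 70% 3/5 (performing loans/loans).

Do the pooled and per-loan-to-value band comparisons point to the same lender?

LTV over 85%: Lender B 2/8 = 25.0%, Lender A 25/80 = 31.2% → Lender A
LTV 70–85%: Lender B 13/24 = 54.2%, Lender A 10/16 = 62.5% → Lender A
LTV under 70%: Lender B 55/100 = 55.0%, Lender A 3/5 = 60.0% → Lender A
Overall: Lender B 70/132 = 53.0%, Lender A 38/101 = 37.6% → Lender B
Lender A wins each loan-to-value group but Lender B wins overall — the comparison reverses. Lender A's loans skew toward LTV over 85%, which has a lower base rate.

No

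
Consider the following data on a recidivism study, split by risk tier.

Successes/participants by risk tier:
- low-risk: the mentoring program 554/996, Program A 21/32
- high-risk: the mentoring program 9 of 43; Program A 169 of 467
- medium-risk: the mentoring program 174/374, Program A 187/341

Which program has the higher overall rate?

Low-risk: the mentoring program 554/996 = 55.6%, Program A 21/32 = 65.6% → Program A
High-risk: the mentoring program 9/43 = 20.9%, Program A 169/467 = 36.2% → Program A
Medium-risk: the mentoring program 174/374 = 46.5%, Program A 187/341 = 54.8% → Program A
Overall: the mentoring program 737/1413 = 52.2%, Program A 377/840 = 44.9% → the mentoring program
(Program A wins every risk group but the mentoring program wins overall — Program A's participants skew toward the low-rate high-risk group.)

the mentoring program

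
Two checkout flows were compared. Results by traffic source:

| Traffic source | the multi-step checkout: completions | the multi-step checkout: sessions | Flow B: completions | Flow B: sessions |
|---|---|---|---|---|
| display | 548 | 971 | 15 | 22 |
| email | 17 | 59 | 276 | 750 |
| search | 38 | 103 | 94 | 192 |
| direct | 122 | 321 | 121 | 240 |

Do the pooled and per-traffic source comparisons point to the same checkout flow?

Display: the multi-step checkout 548/971 = 56.4%, Flow B 15/22 = 68.2% → Flow B
Email: the multi-step checkout 17/59 = 28.8%, Flow B 276/750 = 36.8% → Flow B
Search: the multi-step checkout 38/103 = 36.9%, Flow B 94/192 = 49.0% → Flow B
Direct: the multi-step checkout 122/321 = 38.0%, Flow B 121/240 = 50.4% → Flow B
Overall: the multi-step checkout 725/1454 = 49.9%, Flow B 506/1204 = 42.0% → the multi-step checkout
Flow B wins each traffic group but the multi-step checkout wins overall — the comparison reverses. Flow B's sessions skew toward email, which has a lower base rate.

No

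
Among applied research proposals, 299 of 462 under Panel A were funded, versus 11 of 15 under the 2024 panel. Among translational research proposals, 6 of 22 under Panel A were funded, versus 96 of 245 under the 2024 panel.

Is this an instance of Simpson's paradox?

Applied research: Panel A 299/462 = 64.7%, the 2024 panel 11/15 = 73.3% → the 2024 panel
Translational research: Panel A 6/22 = 27.3%, the 2024 panel 96/245 = 39.2% → the 2024 panel
Overall: Panel A 305/484 = 63.0%, the 2024 panel 107/260 = 41.2% → Panel A
The 2024 panel wins each proposal group but Panel A wins overall — the comparison reverses. The 2024 panel's proposals skew toward translational research, which has a lower base rate.

Yes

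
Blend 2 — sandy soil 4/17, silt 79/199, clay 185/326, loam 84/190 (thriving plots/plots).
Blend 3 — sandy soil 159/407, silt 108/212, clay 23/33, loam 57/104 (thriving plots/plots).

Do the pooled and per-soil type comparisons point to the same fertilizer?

Sandy soil: Blend 2 4/17 = 23.5%, Blend 3 159/407 = 39.1% → Blend 3
Silt: Blend 2 79/199 = 39.7%, Blend 3 108/212 = 50.9% → Blend 3
Clay: Blend 2 185/326 = 56.7%, Blend 3 23/33 = 69.7% → Blend 3
Loam: Blend 2 84/190 = 44.2%, Blend 3 57/104 = 54.8% → Blend 3
Overall: Blend 2 352/732 = 48.1%, Blend 3 347/756 = 45.9% → Blend 2
Blend 3 wins each soil group but Blend 2 wins overall — the comparison reverses. Blend 3's plots skew toward sandy soil, which has a lower base rate.

No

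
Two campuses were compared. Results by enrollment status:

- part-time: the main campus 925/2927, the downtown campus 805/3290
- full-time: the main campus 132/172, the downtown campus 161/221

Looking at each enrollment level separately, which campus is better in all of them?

Part-time: the main campus 925/2927 = 31.6%, the downtown campus 805/3290 = 24.5% → the main campus
Full-time: the main campus 132/172 = 76.7%, the downtown campus 161/221 = 72.9% → the main campus
The main campus has the higher rate in both groups.

the main campus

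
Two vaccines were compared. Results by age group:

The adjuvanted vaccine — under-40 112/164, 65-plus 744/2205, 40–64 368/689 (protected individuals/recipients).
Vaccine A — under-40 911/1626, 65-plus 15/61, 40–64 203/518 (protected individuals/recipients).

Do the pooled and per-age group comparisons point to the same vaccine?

Under-40: the adjuvanted vaccine 112/164 = 68.3%, Vaccine A 911/1626 = 56.0% → the adjuvanted vaccine
65-plus: the adjuvanted vaccine 744/2205 = 33.7%, Vaccine A 15/61 = 24.6% → the adjuvanted vaccine
40–64: the adjuvanted vaccine 368/689 = 53.4%, Vaccine A 203/518 = 39.2% → the adjuvanted vaccine
Overall: the adjuvanted vaccine 1224/3058 = 40.0%, Vaccine A 1129/2205 = 51.2% → Vaccine A
The adjuvanted vaccine wins each age group but Vaccine A wins overall — the comparison reverses. The adjuvanted vaccine's recipients skew toward 65-plus, which has a lower base rate.

No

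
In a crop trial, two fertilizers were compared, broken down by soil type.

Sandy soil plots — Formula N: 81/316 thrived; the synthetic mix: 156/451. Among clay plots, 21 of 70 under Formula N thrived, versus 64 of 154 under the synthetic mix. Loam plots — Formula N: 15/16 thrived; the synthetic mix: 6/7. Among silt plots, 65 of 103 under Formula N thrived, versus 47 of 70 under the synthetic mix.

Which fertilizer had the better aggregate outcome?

the synthetic mix

Sandy soil: Formula N 81/316 = 25.6%, the synthetic mix 156/451 = 34.6% → the synthetic mix
Clay: Formula N 21/70 = 30.0%, the synthetic mix 64/154 = 41.6% → the synthetic mix
Loam: Formula N 15/16 = 93.8%, the synthetic mix 6/7 = 85.7% → Formula N
Silt: Formula N 65/103 = 63.1%, the synthetic mix 47/70 = 67.1% → the synthetic mix
Overall: Formula N 182/505 = 36.0%, the synthetic mix 273/682 = 40.0% → the synthetic mix
(Neither sweeps every soil group, but the synthetic mix has the higher pooled rate.)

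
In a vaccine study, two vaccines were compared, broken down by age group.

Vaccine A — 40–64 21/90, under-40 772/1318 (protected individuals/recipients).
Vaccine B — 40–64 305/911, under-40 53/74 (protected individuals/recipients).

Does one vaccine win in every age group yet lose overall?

Yes

40–64: Vaccine A 21/90 = 23.3%, Vaccine B 305/911 = 33.5% → Vaccine B
Under-40: Vaccine A 772/1318 = 58.6%, Vaccine B 53/74 = 71.6% → Vaccine B
Overall: Vaccine A 793/1408 = 56.3%, Vaccine B 358/985 = 36.3% → Vaccine A
Vaccine B wins each age group but Vaccine A wins overall — the comparison reverses. Vaccine B's recipients skew toward 40–64, which has a lower base rate.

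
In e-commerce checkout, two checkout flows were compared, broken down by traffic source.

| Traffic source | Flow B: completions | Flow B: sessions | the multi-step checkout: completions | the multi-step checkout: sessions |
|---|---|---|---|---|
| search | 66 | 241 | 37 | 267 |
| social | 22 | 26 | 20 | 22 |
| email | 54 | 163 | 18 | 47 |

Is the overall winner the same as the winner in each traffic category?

Search: Flow B 66/241 = 27.4%, the multi-step checkout 37/267 = 13.9% → Flow B
Social: Flow B 22/26 = 84.6%, the multi-step checkout 20/22 = 90.9% → the multi-step checkout
Email: Flow B 54/163 = 33.1%, the multi-step checkout 18/47 = 38.3% → the multi-step checkout
Overall: Flow B 142/430 = 33.0%, the multi-step checkout 75/336 = 22.3% → Flow B
Neither sweeps: Flow B wins 1 of 3 groups, the multi-step checkout wins 2. Flow B wins overall but not every group — no Simpson reversal.

No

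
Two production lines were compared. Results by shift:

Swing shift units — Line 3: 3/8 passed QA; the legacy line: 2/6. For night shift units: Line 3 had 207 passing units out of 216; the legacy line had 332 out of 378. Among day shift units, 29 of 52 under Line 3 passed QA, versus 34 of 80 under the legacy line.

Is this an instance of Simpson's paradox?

Swing shift: Line 3 3/8 = 37.5%, the legacy line 2/6 = 33.3% → Line 3
Night shift: Line 3 207/216 = 95.8%, the legacy line 332/378 = 87.8% → Line 3
Day shift: Line 3 29/52 = 55.8%, the legacy line 34/80 = 42.5% → Line 3
Overall: Line 3 239/276 = 86.6%, the legacy line 368/464 = 79.3% → Line 3
Line 3 wins overall and in every shift group — no reversal.

No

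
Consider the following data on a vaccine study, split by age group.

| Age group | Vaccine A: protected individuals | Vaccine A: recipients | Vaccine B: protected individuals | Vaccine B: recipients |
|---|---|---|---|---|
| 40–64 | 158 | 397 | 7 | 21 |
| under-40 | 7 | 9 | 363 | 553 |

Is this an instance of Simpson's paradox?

40–64: Vaccine A 158/397 = 39.8%, Vaccine B 7/21 = 33.3% → Vaccine A
Under-40: Vaccine A 7/9 = 77.8%, Vaccine B 363/553 = 65.6% → Vaccine A
Overall: Vaccine A 165/406 = 40.6%, Vaccine B 370/574 = 64.5% → Vaccine B
Vaccine A wins each age group but Vaccine B wins overall — the comparison reverses. Vaccine A's recipients skew toward 40–64, which has a lower base rate.

Yes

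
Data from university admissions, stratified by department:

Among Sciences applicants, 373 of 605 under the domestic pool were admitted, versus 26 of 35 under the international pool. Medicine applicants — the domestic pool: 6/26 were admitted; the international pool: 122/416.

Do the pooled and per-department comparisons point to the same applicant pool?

Sciences: the domestic pool 373/605 = 61.7%, the international pool 26/35 = 74.3% → the international pool
Medicine: the domestic pool 6/26 = 23.1%, the international pool 122/416 = 29.3% → the international pool
Overall: the domestic pool 379/631 = 60.1%, the international pool 148/451 = 32.8% → the domestic pool
The international pool wins each department group but the domestic pool wins overall — the comparison reverses. The international pool's applicants skew toward Medicine, which has a lower base rate.

No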